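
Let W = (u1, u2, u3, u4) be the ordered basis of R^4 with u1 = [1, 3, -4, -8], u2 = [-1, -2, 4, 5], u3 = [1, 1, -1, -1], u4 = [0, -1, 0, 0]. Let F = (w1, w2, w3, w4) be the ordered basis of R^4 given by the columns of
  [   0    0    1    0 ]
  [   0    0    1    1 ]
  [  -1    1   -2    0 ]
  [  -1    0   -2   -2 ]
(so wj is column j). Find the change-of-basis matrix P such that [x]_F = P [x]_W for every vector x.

[[2, -1, -1, 2], [0, 1, 0, 2], [1, -1, 1, 0], [2, -1, 0, -1]]

Take x = uj: its W-coordinates are the j-th standard unit vector, so P e_j — column j of P — equals [uj]_F.
u1 = 2w1 + 0·w2 + w3 + 2w4, giving column 1 = [2, 0, 1, 2]; repeating for each j gives P = [[2, -1, -1, 2], [0, 1, 0, 2], [1, -1, 1, 0], [2, -1, 0, -1]].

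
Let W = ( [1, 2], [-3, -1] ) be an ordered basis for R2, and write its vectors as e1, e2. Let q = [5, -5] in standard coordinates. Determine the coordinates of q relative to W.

Write q = c_1 e1 + c_2 e2 and solve for the c_i.
System: c_1 - 3c_2 = 5, 2c_1 - c_2 = -5; solving gives c_1 = -4, c_2 = -3.
Check: -4e1 - 3e2 = [5, -5].

[-4, -3]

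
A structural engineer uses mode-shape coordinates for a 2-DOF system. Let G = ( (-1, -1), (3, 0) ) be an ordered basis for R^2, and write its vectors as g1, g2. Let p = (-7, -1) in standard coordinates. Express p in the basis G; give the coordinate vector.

[p]_G is the unique c with M c = p, where M has columns g1, g2.
System: -c_1 + 3c_2 = -7, -c_1 + 0c_2 = -1; solving gives c_1 = 1, c_2 = -2.
Check: g1 - 2g2 = (-7, -1).

(1, -2)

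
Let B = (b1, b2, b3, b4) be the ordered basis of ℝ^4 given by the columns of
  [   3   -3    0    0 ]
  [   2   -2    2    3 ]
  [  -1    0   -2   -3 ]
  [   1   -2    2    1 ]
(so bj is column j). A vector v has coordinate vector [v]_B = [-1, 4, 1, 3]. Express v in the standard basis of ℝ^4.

The coordinates say v = -b1 + 4b2 + b3 + 3b4; adding the scaled basis vectors gives [-15, 1, -10, -4].

[-15, 1, -10, -4]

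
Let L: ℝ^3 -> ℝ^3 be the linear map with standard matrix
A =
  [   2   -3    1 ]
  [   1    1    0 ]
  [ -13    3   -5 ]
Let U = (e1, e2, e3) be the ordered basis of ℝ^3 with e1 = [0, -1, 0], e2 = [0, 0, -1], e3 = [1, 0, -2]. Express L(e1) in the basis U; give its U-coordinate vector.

[1, -3, 3]

Column 1 of [L]_U is the U-coordinate vector of L(e1).
In standard coordinates L(e1) = A e1 = [3, -1, -3].
Converting to U: [3, -1, -3] = e1 - 3e2 + 3e3, so the coordinate vector is [1, -3, 3].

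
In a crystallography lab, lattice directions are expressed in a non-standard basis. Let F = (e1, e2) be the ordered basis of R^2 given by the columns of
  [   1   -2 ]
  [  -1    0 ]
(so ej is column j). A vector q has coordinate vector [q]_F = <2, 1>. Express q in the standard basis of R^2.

<0, -2>

By definition q = 2e1 + e2.
Summing componentwise gives <0, -2>.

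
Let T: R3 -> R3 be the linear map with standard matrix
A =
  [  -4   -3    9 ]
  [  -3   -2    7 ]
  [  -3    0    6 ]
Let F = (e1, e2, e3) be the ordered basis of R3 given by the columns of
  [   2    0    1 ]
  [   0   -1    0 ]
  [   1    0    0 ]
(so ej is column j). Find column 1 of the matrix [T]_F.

Compute T(e1) = A e1 = [1, 1, 0] in standard coordinates.
Then write this in F-coordinates: solve for y in y_1 e1 + ... + y_3 e3 = [1, 1, 0].
This gives y = [0, -1, 1], which is column 1 of [T]_F.

[0, -1, 1]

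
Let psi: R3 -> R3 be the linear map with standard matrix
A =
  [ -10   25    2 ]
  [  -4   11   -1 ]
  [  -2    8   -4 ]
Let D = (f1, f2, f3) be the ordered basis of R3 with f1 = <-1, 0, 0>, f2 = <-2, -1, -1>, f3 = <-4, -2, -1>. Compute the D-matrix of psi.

[[-2, 3, 2], [0, -2, 3], [-2, 2, 1]]

With P the matrix whose columns are f1, ..., f3, [psi]_D = P^(-1) A P.
Column by column: psi(f1) = A f1 = <10, 4, 2>; its D-coordinates <-2, 0, -2> give column 1.
Continuing for each basis vector yields [psi]_D = [[-2, 3, 2], [0, -2, 3], [-2, 2, 1]].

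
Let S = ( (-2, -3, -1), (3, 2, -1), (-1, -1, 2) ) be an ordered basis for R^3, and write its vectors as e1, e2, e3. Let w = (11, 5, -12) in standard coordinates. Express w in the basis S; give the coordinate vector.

Write w = c_1 e1 + ... + c_3 e3 and solve for the c_i.
Gaussian elimination on [M | w] yields c = (2, 4, -3).
Check: 2e1 + 4e2 - 3e3 = (11, 5, -12).

(2, 4, -3)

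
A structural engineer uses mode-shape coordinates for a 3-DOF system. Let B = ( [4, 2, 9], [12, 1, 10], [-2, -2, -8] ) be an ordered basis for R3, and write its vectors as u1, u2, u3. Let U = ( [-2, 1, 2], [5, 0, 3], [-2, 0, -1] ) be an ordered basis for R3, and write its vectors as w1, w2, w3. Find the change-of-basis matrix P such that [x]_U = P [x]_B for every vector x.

Column j of P is [uj]_U, since P maps B-coordinates to U-coordinates.
Expressing u1 in U: u1 = 2w1 + 2w2 + w3, so column 1 of P is [2, 2, 1].
Doing the same for each uj gives P = [[2, 1, -2], [2, 2, -2], [1, -2, -2]].

[[2, 1, -2], [2, 2, -2], [1, -2, -2]]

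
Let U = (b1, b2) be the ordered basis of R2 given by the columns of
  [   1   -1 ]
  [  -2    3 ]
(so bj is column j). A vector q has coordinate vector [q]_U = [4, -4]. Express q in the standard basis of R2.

By definition q = 4b1 - 4b2.
Summing componentwise gives [8, -20].

[8, -20]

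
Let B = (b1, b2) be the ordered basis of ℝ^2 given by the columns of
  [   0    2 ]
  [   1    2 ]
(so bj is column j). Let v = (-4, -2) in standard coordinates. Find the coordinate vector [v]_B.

[v]_B is the unique c with M c = v, where M has columns b1, b2.
System: 0c_1 + 2c_2 = -4, c_1 + 2c_2 = -2; solving gives c_1 = 2, c_2 = -2.
Check: 2b1 - 2b2 = (-4, -2).

(2, -2)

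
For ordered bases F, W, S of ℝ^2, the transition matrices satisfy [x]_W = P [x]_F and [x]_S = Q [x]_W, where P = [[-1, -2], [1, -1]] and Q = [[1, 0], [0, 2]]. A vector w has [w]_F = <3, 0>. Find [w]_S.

<-3, 6>

Composing the changes, [w]_S = Q P [w]_F.
Q P = [[-1, -2], [2, -2]]; applying this to <3, 0> gives <-3, 6>.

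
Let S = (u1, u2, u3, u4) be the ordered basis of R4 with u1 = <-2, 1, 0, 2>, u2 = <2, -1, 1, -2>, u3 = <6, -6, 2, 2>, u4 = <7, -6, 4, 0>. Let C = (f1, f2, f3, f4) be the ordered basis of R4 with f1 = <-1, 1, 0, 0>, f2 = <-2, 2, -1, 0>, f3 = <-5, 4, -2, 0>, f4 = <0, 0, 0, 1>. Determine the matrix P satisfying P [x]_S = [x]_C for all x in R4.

Column j of P is [uj]_C, since P maps S-coordinates to C-coordinates.
Expressing u1 in C: u1 = f1 - 2f2 + f3 + 2f4, so column 1 of P is <1, -2, 1, 2>.
Doing the same for each uj gives P = [[1, 1, -2, 2], [-2, 1, -2, -2], [1, -1, 0, -1], [2, -2, 2, 0]].

[[1, 1, -2, 2], [-2, 1, -2, -2], [1, -1, 0, -1], [2, -2, 2, 0]]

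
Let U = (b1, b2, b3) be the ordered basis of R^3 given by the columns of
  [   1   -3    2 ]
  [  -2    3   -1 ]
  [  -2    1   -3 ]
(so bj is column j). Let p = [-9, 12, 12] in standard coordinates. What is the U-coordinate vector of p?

[-4, 1, -1]

[p]_U is the unique c with M c = p, where M has columns b1, ..., b3.
Row-reducing the augmented matrix [M | p] gives c = (-4, 1, -1).
Check: -4b1 + b2 - b3 = [-9, 12, 12].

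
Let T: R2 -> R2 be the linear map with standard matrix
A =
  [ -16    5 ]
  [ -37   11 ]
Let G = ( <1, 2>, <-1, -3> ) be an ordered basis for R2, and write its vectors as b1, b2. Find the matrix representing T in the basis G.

The j-th column of [T]_G is [T(bj)]_G.
T(b1) = A b1 = <-6, -15> = -3b1 + 3b2, so column 1 is <-3, 3>.
Repeating for b2 and assembling the columns gives [[-3, -1], [3, -2]].

[[-3, -1], [3, -2]]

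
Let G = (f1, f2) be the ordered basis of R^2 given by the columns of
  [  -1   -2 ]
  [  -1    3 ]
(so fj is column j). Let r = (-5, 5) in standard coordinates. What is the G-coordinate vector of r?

Write r = c_1 f1 + c_2 f2 and solve for the c_i.
System: -c_1 - 2c_2 = -5, -c_1 + 3c_2 = 5; solving gives c_1 = 1, c_2 = 2.
Check: f1 + 2f2 = (-5, 5).

(1, 2)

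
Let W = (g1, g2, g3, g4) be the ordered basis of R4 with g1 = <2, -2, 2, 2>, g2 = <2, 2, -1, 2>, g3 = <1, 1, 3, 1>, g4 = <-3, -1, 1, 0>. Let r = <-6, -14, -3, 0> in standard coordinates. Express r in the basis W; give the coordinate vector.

We seek scalars with c_1 g1 + ... + c_4 g4 = r; equivalently solve M c = r where the columns of M are g1, ..., g4.
Row-reducing the augmented matrix [M | r] gives c = (3, -1, -4, 2).
Check: 3g1 - g2 - 4g3 + 2g4 = <-6, -14, -3, 0>.

<3, -1, -4, 2>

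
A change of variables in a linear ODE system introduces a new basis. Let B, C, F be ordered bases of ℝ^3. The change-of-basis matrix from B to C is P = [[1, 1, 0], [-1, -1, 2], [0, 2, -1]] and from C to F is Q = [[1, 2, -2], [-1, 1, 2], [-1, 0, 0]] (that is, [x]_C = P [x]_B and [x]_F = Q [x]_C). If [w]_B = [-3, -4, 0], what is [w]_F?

Apply P to get C-coordinates [-7, 7, -8], then Q to get F-coordinates.
The result is [w]_F = [23, -2, 7].

[23, -2, 7]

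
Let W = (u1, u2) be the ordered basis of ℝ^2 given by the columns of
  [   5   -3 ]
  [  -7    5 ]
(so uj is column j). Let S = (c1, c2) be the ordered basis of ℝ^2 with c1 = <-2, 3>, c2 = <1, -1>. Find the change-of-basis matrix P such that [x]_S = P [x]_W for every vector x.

Column j of P is [uj]_S, since P maps W-coordinates to S-coordinates.
Expressing u1 in S: u1 = -2c1 + c2, so column 1 of P is <-2, 1>.
Doing the same for each uj gives P = [[-2, 2], [1, 1]].

[[-2, 2], [1, 1]]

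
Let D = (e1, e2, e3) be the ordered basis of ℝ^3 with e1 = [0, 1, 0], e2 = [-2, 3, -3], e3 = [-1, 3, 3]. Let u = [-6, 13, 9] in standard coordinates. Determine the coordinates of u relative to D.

We seek scalars with c_1 e1 + ... + c_3 e3 = u; equivalently solve M c = u where the columns of M are e1, ..., e3.
Gaussian elimination on [M | u] yields c = (-2, 1, 4).
Check: -2e1 + e2 + 4e3 = [-6, 13, 9].

[-2, 1, 4]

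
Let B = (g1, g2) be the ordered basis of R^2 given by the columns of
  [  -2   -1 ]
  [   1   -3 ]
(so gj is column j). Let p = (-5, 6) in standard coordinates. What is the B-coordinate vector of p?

(3, -1)

[p]_B is the unique c with M c = p, where M has columns g1, g2.
System: -2c_1 - c_2 = -5, c_1 - 3c_2 = 6; solving gives c_1 = 3, c_2 = -1.
Check: 3g1 - g2 = (-5, 6).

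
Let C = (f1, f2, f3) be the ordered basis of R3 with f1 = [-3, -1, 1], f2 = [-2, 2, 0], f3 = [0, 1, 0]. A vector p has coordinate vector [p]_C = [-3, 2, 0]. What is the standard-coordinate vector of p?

The coordinates say p = -3f1 + 2f2 + 0·f3; adding the scaled basis vectors gives [5, 7, -3].

[5, 7, -3]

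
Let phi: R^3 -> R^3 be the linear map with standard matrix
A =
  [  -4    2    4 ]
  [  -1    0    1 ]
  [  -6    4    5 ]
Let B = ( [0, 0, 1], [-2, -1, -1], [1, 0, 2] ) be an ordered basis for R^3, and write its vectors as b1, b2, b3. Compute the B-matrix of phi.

With P the matrix whose columns are b1, ..., b3, [phi]_B = P^(-1) A P.
Column by column: phi(b1) = A b1 = [4, 1, 5]; its B-coordinates [0, -1, 2] give column 1.
Continuing for each basis vector yields [phi]_B = [[0, 2, -1], [-1, -1, -1], [2, 0, 2]].

[[0, 2, -1], [-1, -1, -1], [2, 0, 2]]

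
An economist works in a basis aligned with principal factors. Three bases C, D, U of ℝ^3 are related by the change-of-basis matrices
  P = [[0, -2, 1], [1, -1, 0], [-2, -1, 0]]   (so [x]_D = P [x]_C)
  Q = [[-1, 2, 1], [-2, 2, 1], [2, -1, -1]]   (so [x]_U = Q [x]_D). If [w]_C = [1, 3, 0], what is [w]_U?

First [w]_D = P [w]_C = [-6, -2, -5].
Then [w]_U = Q [w]_D = [-3, 3, -5].

[-3, 3, -5]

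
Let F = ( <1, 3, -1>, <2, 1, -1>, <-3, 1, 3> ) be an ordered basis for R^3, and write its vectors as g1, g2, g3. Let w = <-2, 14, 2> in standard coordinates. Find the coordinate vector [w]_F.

<4, 0, 2>

Write w = c_1 g1 + ... + c_3 g3 and solve for the c_i.
Row-reducing the augmented matrix [M | w] gives c = (4, 0, 2).
Check: 4g1 + 0·g2 + 2g3 = <-2, 14, 2>.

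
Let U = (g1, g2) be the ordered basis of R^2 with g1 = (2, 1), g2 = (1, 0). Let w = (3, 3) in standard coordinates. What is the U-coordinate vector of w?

Write w = c_1 g1 + c_2 g2 and solve for the c_i.
System: 2c_1 + c_2 = 3, c_1 + 0c_2 = 3; solving gives c_1 = 3, c_2 = -3.
Check: 3g1 - 3g2 = (3, 3).

(3, -3)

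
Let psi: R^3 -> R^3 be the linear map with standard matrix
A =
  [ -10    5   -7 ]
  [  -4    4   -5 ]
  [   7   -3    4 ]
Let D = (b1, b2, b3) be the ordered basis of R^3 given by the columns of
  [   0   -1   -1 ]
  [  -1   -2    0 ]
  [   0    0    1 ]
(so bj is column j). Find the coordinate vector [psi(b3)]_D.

(1, 0, -3)

Column 3 of [psi]_D is the D-coordinate vector of psi(b3).
In standard coordinates psi(b3) = A b3 = (3, -1, -3).
Converting to D: (3, -1, -3) = b1 + 0·b2 - 3b3, so the coordinate vector is (1, 0, -3).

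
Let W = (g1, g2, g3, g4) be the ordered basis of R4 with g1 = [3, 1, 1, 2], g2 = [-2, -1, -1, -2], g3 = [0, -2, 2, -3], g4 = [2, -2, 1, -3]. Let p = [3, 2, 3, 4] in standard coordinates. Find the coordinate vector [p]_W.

Write p = c_1 g1 + ... + c_4 g4 and solve for the c_i.
Row-reducing the augmented matrix [M | p] gives c = (1, -1, 1, -1).
Check: g1 - g2 + g3 - g4 = [3, 2, 3, 4].

[1, -1, 1, -1]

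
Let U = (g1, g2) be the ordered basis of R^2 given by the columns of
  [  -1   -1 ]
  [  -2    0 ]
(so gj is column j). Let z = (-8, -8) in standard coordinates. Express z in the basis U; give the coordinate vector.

(4, 4)

Write z = c_1 g1 + c_2 g2 and solve for the c_i.
System: -c_1 - c_2 = -8, -2c_1 + 0c_2 = -8; solving gives c_1 = 4, c_2 = 4.
Check: 4g1 + 4g2 = (-8, -8).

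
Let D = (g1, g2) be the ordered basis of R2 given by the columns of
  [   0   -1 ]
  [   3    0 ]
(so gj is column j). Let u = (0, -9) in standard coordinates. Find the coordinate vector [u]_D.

(-3, 0)

Write u = c_1 g1 + c_2 g2 and solve for the c_i.
System: 0c_1 - c_2 = 0, 3c_1 + 0c_2 = -9; solving gives c_1 = -3, c_2 = 0.
Check: -3g1 + 0·g2 = (0, -9).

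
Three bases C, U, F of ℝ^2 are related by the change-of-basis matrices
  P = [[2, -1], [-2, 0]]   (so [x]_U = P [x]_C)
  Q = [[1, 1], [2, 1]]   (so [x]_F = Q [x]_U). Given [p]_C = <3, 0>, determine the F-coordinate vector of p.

<0, 6>

First [p]_U = P [p]_C = <6, -6>.
Then [p]_F = Q [p]_U = <0, 6>.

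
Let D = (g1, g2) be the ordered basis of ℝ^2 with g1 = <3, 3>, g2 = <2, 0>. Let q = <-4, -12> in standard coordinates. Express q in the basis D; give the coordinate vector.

<-4, 4>

[q]_D is the unique c with M c = q, where M has columns g1, g2.
System: 3c_1 + 2c_2 = -4, 3c_1 + 0c_2 = -12; solving gives c_1 = -4, c_2 = 4.
Check: -4g1 + 4g2 = <-4, -12>.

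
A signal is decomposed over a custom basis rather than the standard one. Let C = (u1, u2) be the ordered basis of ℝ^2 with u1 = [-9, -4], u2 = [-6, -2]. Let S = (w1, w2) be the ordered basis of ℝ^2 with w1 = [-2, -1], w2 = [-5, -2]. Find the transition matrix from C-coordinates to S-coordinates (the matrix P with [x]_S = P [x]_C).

Let M have columns uj and N have columns wj. Then for every x, N [x]_S = x = M [x]_C, so P = N^(-1) M.
Since det N = -1, N^(-1) has integer entries; multiplying gives P = [[2, -2], [1, 2]].

[[2, -2], [1, 2]]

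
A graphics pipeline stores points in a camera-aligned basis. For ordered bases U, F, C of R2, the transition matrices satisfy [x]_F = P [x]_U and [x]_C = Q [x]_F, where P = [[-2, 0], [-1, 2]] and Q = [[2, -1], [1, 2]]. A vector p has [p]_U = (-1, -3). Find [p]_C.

(9, -8)

First [p]_F = P [p]_U = (2, -5).
Then [p]_C = Q [p]_F = (9, -8).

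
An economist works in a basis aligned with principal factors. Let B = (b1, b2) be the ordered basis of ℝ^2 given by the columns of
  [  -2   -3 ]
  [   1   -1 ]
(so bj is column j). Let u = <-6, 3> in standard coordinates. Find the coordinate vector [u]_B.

Write u = c_1 b1 + c_2 b2 and solve for the c_i.
System: -2c_1 - 3c_2 = -6, c_1 - c_2 = 3; solving gives c_1 = 3, c_2 = 0.
Check: 3b1 + 0·b2 = <-6, 3>.

<3, 0>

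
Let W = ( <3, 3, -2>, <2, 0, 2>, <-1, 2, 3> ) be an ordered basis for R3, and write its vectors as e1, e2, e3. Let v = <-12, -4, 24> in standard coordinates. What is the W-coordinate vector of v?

<-4, 2, 4>

[v]_W is the unique c with M c = v, where M has columns e1, ..., e3.
Row-reducing the augmented matrix [M | v] gives c = (-4, 2, 4).
Check: -4e1 + 2e2 + 4e3 = <-12, -4, 24>.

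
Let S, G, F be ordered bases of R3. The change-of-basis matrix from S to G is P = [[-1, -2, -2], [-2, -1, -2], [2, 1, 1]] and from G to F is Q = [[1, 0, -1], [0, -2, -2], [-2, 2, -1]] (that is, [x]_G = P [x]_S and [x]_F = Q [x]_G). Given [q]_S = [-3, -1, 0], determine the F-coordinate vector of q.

[12, 0, 11]

Apply P to get G-coordinates [5, 7, -7], then Q to get F-coordinates.
The result is [q]_F = [12, 0, 11].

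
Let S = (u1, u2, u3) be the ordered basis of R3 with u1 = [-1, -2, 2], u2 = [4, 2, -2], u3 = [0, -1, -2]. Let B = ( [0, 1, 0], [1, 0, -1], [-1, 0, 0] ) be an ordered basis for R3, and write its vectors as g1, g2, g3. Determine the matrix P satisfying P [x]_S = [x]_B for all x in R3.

Let M have columns uj and N have columns gj. Then for every x, N [x]_B = x = M [x]_S, so P = N^(-1) M.
Since det N = 1, N^(-1) has integer entries; multiplying gives P = [[-2, 2, -1], [-2, 2, 2], [-1, -2, 2]].

[[-2, 2, -1], [-2, 2, 2], [-1, -2, 2]]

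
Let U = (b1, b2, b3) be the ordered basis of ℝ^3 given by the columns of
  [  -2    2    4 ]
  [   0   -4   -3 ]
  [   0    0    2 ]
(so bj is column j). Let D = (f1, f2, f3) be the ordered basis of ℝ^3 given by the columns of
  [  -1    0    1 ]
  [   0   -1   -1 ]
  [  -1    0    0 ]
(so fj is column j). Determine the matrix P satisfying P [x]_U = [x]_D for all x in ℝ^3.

[[0, 0, -2], [2, 2, 1], [-2, 2, 2]]

Column j of P is [bj]_D, since P maps U-coordinates to D-coordinates.
Expressing b1 in D: b1 = 0·f1 + 2f2 - 2f3, so column 1 of P is (0, 2, -2).
Doing the same for each bj gives P = [[0, 0, -2], [2, 2, 1], [-2, 2, 2]].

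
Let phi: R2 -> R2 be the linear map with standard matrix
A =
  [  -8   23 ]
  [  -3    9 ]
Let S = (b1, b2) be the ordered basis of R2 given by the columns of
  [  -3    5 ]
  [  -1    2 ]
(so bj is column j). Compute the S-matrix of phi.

[[-2, 3], [-1, 3]]

With P the matrix whose columns are b1, b2, [phi]_S = P^(-1) A P.
Column by column: phi(b1) = A b1 = [1, 0]; its S-coordinates [-2, -1] give column 1.
Continuing for each basis vector yields [phi]_S = [[-2, 3], [-1, 3]].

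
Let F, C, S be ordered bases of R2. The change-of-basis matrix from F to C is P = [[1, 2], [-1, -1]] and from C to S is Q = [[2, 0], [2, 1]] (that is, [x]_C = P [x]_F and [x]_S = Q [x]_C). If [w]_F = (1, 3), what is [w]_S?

Apply P to get C-coordinates (7, -4), then Q to get S-coordinates.
The result is [w]_S = (14, 10).

(14, 10)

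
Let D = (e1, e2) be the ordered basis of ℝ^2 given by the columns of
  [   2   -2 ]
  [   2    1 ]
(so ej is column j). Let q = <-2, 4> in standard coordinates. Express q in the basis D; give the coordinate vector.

<1, 2>

Write q = c_1 e1 + c_2 e2 and solve for the c_i.
System: 2c_1 - 2c_2 = -2, 2c_1 + c_2 = 4; solving gives c_1 = 1, c_2 = 2.
Check: e1 + 2e2 = <-2, 4>.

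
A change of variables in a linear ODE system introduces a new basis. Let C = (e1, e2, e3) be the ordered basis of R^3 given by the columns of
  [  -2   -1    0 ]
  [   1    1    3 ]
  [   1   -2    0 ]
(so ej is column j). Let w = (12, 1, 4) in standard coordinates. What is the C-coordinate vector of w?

[w]_C is the unique c with M c = w, where M has columns e1, ..., e3.
Row-reducing the augmented matrix [M | w] gives c = (-4, -4, 3).
Check: -4e1 - 4e2 + 3e3 = (12, 1, 4).

(-4, -4, 3)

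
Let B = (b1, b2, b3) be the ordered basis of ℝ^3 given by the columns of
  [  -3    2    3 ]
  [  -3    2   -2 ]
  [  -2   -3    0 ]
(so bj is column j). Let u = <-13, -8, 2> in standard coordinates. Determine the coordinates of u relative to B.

We seek scalars with c_1 b1 + ... + c_3 b3 = u; equivalently solve M c = u where the columns of M are b1, ..., b3.
Row-reducing the augmented matrix [M | u] gives c = (2, -2, -1).
Check: 2b1 - 2b2 - b3 = <-13, -8, 2>.

<2, -2, -1>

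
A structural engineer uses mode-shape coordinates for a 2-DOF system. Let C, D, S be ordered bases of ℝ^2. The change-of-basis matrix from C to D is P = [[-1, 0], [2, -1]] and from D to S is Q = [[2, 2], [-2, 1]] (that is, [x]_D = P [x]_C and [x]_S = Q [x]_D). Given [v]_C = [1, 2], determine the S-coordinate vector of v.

First [v]_D = P [v]_C = [-1, 0].
Then [v]_S = Q [v]_D = [-2, 2].

[-2, 2]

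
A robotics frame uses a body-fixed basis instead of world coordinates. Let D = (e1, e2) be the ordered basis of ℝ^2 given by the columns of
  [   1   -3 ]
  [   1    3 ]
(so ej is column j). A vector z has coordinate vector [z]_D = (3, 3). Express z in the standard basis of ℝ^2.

By definition z = 3e1 + 3e2.
Summing componentwise gives (-6, 12).

(-6, 12)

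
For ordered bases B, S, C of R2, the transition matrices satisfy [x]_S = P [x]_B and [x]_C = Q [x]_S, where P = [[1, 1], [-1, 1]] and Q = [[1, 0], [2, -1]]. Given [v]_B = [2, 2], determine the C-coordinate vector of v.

Apply P to get S-coordinates [4, 0], then Q to get C-coordinates.
The result is [v]_C = [4, 8].

[4, 8]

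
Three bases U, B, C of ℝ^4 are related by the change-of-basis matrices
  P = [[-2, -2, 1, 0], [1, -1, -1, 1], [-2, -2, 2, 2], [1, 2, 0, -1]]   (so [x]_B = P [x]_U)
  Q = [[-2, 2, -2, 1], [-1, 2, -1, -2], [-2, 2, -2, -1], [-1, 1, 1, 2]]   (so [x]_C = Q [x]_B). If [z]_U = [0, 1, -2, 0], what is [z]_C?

[24, 8, 20, 3]

Composing the changes, [z]_C = Q P [z]_U.
Q P = [[11, 8, -8, -3], [4, -2, -5, 2], [9, 4, -8, -1], [3, 3, 0, 1]]; applying this to [0, 1, -2, 0] gives [24, 8, 20, 3].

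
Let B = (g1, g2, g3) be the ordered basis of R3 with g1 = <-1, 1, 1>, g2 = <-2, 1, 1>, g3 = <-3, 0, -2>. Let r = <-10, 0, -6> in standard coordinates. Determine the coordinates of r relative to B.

<-1, 1, 3>

We seek scalars with c_1 g1 + ... + c_3 g3 = r; equivalently solve M c = r where the columns of M are g1, ..., g3.
Row-reducing the augmented matrix [M | r] gives c = (-1, 1, 3).
Check: -g1 + g2 + 3g3 = <-10, 0, -6>.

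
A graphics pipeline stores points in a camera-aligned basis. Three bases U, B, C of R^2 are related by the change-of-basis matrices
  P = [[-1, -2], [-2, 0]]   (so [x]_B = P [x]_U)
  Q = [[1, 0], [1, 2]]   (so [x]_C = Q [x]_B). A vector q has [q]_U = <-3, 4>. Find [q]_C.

Composing the changes, [q]_C = Q P [q]_U.
Q P = [[-1, -2], [-5, -2]]; applying this to <-3, 4> gives <-5, 7>.

<-5, 7>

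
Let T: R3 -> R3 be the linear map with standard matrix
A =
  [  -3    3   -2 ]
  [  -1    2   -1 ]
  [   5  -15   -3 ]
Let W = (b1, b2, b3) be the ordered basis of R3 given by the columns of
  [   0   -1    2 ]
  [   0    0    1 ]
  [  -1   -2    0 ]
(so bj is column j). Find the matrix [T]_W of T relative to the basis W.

The j-th column of [T]_W is [T(bj)]_W.
T(b1) = A b1 = (2, 1, 3) = -3b1 + 0·b2 + b3, so column 1 is (-3, 0, 1).
Repeating for b2, b3 and assembling the columns gives [[-3, 1, -1], [0, -1, 3], [1, 3, 0]].

[[-3, 1, -1], [0, -1, 3], [1, 3, 0]]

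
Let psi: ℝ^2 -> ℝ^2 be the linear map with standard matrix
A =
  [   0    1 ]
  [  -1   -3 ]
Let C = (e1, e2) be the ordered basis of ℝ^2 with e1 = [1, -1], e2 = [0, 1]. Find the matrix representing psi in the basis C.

The j-th column of [psi]_C is [psi(ej)]_C.
psi(e1) = A e1 = [-1, 2] = -e1 + e2, so column 1 is [-1, 1].
Repeating for e2 and assembling the columns gives [[-1, 1], [1, -2]].

[[-1, 1], [1, -2]]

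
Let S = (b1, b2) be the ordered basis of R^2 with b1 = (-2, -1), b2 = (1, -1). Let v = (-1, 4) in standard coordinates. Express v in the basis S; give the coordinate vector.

[v]_S is the unique c with M c = v, where M has columns b1, b2.
System: -2c_1 + c_2 = -1, -c_1 - c_2 = 4; solving gives c_1 = -1, c_2 = -3.
Check: -b1 - 3b2 = (-1, 4).

(-1, -3)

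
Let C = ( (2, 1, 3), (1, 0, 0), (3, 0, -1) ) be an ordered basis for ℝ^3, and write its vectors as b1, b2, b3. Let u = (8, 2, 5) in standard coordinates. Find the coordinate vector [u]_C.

We seek scalars with c_1 b1 + ... + c_3 b3 = u; equivalently solve M c = u where the columns of M are b1, ..., b3.
Row-reducing the augmented matrix [M | u] gives c = (2, 1, 1).
Check: 2b1 + b2 + b3 = (8, 2, 5).

(2, 1, 1)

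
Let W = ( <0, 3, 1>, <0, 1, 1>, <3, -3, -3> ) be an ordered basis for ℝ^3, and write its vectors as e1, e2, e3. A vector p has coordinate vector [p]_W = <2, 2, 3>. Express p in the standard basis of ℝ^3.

<9, -1, -5>

The coordinates say p = 2e1 + 2e2 + 3e3; adding the scaled basis vectors gives <9, -1, -5>.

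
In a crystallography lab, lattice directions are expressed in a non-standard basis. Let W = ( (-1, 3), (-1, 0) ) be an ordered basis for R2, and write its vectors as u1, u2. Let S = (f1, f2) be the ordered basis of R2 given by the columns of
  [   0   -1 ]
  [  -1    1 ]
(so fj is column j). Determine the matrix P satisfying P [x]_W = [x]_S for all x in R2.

Column j of P is [uj]_S, since P maps W-coordinates to S-coordinates.
Expressing u1 in S: u1 = -2f1 + f2, so column 1 of P is (-2, 1).
Doing the same for each uj gives P = [[-2, 1], [1, 1]].

[[-2, 1], [1, 1]]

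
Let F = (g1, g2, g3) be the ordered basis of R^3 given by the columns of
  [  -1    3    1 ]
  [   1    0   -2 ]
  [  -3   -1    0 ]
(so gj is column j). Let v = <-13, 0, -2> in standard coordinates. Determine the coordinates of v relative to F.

We seek scalars with c_1 g1 + ... + c_3 g3 = v; equivalently solve M c = v where the columns of M are g1, ..., g3.
Row-reducing the augmented matrix [M | v] gives c = (2, -4, 1).
Check: 2g1 - 4g2 + g3 = <-13, 0, -2>.

<2, -4, 1>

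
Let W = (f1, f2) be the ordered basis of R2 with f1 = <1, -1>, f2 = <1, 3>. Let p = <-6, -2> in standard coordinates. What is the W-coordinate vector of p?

<-4, -2>

Write p = c_1 f1 + c_2 f2 and solve for the c_i.
System: c_1 + c_2 = -6, -c_1 + 3c_2 = -2; solving gives c_1 = -4, c_2 = -2.
Check: -4f1 - 2f2 = <-6, -2>.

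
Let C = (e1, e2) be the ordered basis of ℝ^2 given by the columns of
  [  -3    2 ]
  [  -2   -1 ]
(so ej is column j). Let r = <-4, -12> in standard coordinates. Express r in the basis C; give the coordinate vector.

<4, 4>

[r]_C is the unique c with M c = r, where M has columns e1, e2.
System: -3c_1 + 2c_2 = -4, -2c_1 - c_2 = -12; solving gives c_1 = 4, c_2 = 4.
Check: 4e1 + 4e2 = <-4, -12>.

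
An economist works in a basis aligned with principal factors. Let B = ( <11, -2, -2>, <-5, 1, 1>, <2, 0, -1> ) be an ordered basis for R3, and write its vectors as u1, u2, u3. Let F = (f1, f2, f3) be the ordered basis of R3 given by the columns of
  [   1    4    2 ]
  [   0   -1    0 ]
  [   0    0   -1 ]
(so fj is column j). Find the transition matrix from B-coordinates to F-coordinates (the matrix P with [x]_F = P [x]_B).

Let M have columns uj and N have columns fj. Then for every x, N [x]_F = x = M [x]_B, so P = N^(-1) M.
Since det N = 1, N^(-1) has integer entries; multiplying gives P = [[-1, 1, 0], [2, -1, 0], [2, -1, 1]].

[[-1, 1, 0], [2, -1, 0], [2, -1, 1]]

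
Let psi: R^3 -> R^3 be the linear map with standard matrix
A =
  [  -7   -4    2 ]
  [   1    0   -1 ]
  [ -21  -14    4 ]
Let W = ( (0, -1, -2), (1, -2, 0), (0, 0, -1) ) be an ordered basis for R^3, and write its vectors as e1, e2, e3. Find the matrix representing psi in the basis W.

With P the matrix whose columns are e1, ..., e3, [psi]_W = P^(-1) A P.
Column by column: psi(e1) = A e1 = (0, 2, 6); its W-coordinates (-2, 0, -2) give column 1.
Continuing for each basis vector yields [psi]_W = [[-2, -3, 3], [0, 1, -2], [-2, -1, -2]].

[[-2, -3, 3], [0, 1, -2], [-2, -1, -2]]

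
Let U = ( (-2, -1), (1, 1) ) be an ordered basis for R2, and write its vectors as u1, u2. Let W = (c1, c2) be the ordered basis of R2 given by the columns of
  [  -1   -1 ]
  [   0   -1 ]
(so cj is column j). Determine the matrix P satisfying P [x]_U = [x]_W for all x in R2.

[[1, 0], [1, -1]]

Take x = uj: its U-coordinates are the j-th standard unit vector, so P e_j — column j of P — equals [uj]_W.
u1 = c1 + c2, giving column 1 = (1, 1); repeating for each j gives P = [[1, 0], [1, -1]].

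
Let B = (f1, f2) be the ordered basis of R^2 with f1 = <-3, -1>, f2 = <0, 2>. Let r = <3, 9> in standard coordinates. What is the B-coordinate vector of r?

<-1, 4>

We seek scalars with c_1 f1 + c_2 f2 = r; equivalently solve M c = r where the columns of M are f1, f2.
System: -3c_1 + 0c_2 = 3, -c_1 + 2c_2 = 9; solving gives c_1 = -1, c_2 = 4.
Check: -f1 + 4f2 = <3, 9>.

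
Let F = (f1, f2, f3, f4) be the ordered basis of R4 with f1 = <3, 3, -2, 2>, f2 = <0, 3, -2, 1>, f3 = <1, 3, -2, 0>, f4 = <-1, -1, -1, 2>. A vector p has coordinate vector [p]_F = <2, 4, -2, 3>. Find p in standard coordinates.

The coordinates say p = 2f1 + 4f2 - 2f3 + 3f4; adding the scaled basis vectors gives <1, 9, -11, 14>.

<1, 9, -11, 14>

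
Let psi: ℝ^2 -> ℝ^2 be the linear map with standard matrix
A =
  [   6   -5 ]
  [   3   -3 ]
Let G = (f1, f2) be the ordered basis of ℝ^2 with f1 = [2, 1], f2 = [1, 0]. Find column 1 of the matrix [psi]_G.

[3, 1]

Compute psi(f1) = A f1 = [7, 3] in standard coordinates.
Then write this in G-coordinates: solve for y in y_1 f1 + y_2 f2 = [7, 3].
This gives y = [3, 1], which is column 1 of [psi]_G.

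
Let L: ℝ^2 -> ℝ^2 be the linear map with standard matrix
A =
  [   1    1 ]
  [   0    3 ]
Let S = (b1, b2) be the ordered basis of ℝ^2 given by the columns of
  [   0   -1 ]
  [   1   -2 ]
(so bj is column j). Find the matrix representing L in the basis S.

Let P have columns b1, b2. Then [L]_S = P^(-1) A P.
Here det P = 1, so P^(-1) is integer; computing A P first and then P^(-1)(A P) gives [[1, 0], [-1, 3]].

[[1, 0], [-1, 3]]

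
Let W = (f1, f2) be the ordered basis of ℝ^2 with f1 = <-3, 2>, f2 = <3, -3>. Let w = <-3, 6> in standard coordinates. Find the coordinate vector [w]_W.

<-3, -4>

[w]_W is the unique c with M c = w, where M has columns f1, f2.
System: -3c_1 + 3c_2 = -3, 2c_1 - 3c_2 = 6; solving gives c_1 = -3, c_2 = -4.
Check: -3f1 - 4f2 = <-3, 6>.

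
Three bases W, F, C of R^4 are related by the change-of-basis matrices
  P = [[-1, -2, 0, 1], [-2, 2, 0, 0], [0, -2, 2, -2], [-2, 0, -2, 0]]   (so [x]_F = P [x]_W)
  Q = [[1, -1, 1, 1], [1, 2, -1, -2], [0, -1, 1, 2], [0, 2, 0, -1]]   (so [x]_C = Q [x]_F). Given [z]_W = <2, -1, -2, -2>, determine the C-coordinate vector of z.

Composing the changes, [z]_C = Q P [z]_W.
Q P = [[-1, -6, 0, -1], [-1, 4, 2, 3], [-2, -4, -2, -2], [-2, 4, 2, 0]]; applying this to <2, -1, -2, -2> gives <6, -16, 8, -12>.

<6, -16, 8, -12>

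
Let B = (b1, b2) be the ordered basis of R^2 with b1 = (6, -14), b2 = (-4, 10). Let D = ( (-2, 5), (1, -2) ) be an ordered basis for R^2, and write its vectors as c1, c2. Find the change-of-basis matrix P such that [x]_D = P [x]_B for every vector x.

[[-2, 2], [2, 0]]

Column j of P is [bj]_D, since P maps B-coordinates to D-coordinates.
Expressing b1 in D: b1 = -2c1 + 2c2, so column 1 of P is (-2, 2).
Doing the same for each bj gives P = [[-2, 2], [2, 0]].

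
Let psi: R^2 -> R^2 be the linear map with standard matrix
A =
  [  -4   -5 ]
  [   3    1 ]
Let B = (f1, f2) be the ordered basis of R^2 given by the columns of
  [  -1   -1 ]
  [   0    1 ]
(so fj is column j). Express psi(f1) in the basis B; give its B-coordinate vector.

[-1, -3]

Column 1 of [psi]_B is the B-coordinate vector of psi(f1).
In standard coordinates psi(f1) = A f1 = [4, -3].
Converting to B: [4, -3] = -f1 - 3f2, so the coordinate vector is [-1, -3].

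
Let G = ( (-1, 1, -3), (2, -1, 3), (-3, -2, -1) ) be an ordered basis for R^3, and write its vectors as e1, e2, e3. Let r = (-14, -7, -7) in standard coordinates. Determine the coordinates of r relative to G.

(0, -1, 4)

We seek scalars with c_1 e1 + ... + c_3 e3 = r; equivalently solve M c = r where the columns of M are e1, ..., e3.
Gaussian elimination on [M | r] yields c = (0, -1, 4).
Check: 0·e1 - e2 + 4e3 = (-14, -7, -7).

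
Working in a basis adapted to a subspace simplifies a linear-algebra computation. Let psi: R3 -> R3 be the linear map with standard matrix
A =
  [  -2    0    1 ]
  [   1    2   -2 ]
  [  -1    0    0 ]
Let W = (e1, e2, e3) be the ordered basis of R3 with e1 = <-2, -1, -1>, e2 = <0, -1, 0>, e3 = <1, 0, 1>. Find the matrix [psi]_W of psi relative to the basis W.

[[-1, 0, 0], [3, 2, 1], [1, 0, -1]]

The j-th column of [psi]_W is [psi(ej)]_W.
psi(e1) = A e1 = <3, -2, 2> = -e1 + 3e2 + e3, so column 1 is <-1, 3, 1>.
Repeating for e2, e3 and assembling the columns gives [[-1, 0, 0], [3, 2, 1], [1, 0, -1]].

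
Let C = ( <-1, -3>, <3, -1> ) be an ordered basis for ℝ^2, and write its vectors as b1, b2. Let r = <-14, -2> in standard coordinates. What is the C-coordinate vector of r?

Write r = c_1 b1 + c_2 b2 and solve for the c_i.
System: -c_1 + 3c_2 = -14, -3c_1 - c_2 = -2; solving gives c_1 = 2, c_2 = -4.
Check: 2b1 - 4b2 = <-14, -2>.

<2, -4>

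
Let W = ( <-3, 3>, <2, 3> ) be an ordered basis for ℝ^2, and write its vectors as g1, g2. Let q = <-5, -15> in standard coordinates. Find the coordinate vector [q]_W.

[q]_W is the unique c with M c = q, where M has columns g1, g2.
System: -3c_1 + 2c_2 = -5, 3c_1 + 3c_2 = -15; solving gives c_1 = -1, c_2 = -4.
Check: -g1 - 4g2 = <-5, -15>.

<-1, -4>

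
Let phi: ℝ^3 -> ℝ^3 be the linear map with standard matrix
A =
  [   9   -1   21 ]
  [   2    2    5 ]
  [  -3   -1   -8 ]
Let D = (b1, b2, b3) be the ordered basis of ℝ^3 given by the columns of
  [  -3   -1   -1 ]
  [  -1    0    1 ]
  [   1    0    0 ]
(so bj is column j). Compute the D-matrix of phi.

[[2, 3, 2], [0, -1, 2], [-1, 1, 2]]

Let P have columns b1, ..., b3. Then [phi]_D = P^(-1) A P.
Here det P = -1, so P^(-1) is integer; computing A P first and then P^(-1)(A P) gives [[2, 3, 2], [0, -1, 2], [-1, 1, 2]].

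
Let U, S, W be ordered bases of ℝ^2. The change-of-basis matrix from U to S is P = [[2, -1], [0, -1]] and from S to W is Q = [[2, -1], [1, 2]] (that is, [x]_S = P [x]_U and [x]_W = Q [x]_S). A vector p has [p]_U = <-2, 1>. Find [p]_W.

<-9, -7>

Composing the changes, [p]_W = Q P [p]_U.
Q P = [[4, -1], [2, -3]]; applying this to <-2, 1> gives <-9, -7>.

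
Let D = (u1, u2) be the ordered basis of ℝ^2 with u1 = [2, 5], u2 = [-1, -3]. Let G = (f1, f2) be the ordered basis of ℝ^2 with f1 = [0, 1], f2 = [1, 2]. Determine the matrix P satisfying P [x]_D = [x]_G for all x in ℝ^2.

Column j of P is [uj]_G, since P maps D-coordinates to G-coordinates.
Expressing u1 in G: u1 = f1 + 2f2, so column 1 of P is [1, 2].
Doing the same for each uj gives P = [[1, -1], [2, -1]].

[[1, -1], [2, -1]]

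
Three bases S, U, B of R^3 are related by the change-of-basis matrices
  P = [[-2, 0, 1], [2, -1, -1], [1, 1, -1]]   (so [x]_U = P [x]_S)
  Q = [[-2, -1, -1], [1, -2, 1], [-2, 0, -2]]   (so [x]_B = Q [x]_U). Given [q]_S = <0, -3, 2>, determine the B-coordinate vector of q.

Apply P to get U-coordinates <2, 1, -5>, then Q to get B-coordinates.
The result is [q]_B = <0, -5, 6>.

<0, -5, 6>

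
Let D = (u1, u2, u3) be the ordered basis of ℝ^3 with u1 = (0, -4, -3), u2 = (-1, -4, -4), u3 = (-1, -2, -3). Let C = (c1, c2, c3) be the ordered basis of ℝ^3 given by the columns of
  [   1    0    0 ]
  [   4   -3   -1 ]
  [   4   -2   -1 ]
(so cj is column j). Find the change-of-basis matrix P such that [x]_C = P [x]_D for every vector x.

Take x = uj: its D-coordinates are the j-th standard unit vector, so P e_j — column j of P — equals [uj]_C.
u1 = 0·c1 + c2 + c3, giving column 1 = (0, 1, 1); repeating for each j gives P = [[0, -1, -1], [1, 0, -1], [1, 0, 1]].

[[0, -1, -1], [1, 0, -1], [1, 0, 1]]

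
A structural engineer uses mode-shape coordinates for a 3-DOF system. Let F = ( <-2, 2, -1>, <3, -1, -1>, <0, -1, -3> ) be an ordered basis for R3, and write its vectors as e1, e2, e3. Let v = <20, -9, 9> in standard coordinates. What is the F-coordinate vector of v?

<-4, 4, -3>

We seek scalars with c_1 e1 + ... + c_3 e3 = v; equivalently solve M c = v where the columns of M are e1, ..., e3.
Gaussian elimination on [M | v] yields c = (-4, 4, -3).
Check: -4e1 + 4e2 - 3e3 = <20, -9, 9>.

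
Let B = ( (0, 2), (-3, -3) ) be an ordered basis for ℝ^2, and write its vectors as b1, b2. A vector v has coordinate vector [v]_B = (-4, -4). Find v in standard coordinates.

(12, 4)

By definition v = -4b1 - 4b2.
Summing componentwise gives (12, 4).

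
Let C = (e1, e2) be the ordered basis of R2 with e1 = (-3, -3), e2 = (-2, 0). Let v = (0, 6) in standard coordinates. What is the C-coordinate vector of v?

We seek scalars with c_1 e1 + c_2 e2 = v; equivalently solve M c = v where the columns of M are e1, e2.
System: -3c_1 - 2c_2 = 0, -3c_1 + 0c_2 = 6; solving gives c_1 = -2, c_2 = 3.
Check: -2e1 + 3e2 = (0, 6).

(-2, 3)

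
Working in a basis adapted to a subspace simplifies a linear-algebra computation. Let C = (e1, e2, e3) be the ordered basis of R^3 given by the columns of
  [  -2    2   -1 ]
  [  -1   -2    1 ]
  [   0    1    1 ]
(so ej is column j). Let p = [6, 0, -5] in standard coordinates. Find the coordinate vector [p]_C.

[p]_C is the unique c with M c = p, where M has columns e1, ..., e3.
Solving this 3x3 system gives c = (-2, -1, -4).
Check: -2e1 - e2 - 4e3 = [6, 0, -5].

[-2, -1, -4]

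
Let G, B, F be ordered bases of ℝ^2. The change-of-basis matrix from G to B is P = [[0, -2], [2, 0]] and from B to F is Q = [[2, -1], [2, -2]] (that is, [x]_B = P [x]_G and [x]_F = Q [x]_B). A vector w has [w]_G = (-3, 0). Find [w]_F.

(6, 12)

Apply P to get B-coordinates (0, -6), then Q to get F-coordinates.
The result is [w]_F = (6, 12).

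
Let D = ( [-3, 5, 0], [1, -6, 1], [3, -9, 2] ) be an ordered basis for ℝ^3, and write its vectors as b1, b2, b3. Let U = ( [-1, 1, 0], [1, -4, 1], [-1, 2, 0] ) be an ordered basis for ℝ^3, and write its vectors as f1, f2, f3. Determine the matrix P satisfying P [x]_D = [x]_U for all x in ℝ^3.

[[1, 2, -1], [0, 1, 2], [2, -2, 0]]

Let M have columns bj and N have columns fj. Then for every x, N [x]_U = x = M [x]_D, so P = N^(-1) M.
Since det N = 1, N^(-1) has integer entries; multiplying gives P = [[1, 2, -1], [0, 1, 2], [2, -2, 0]].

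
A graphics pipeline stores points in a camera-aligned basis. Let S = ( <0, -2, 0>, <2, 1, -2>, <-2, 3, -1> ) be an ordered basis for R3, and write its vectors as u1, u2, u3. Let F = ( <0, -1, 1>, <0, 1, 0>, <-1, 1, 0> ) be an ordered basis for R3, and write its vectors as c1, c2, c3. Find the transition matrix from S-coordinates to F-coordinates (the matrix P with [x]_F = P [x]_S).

Take x = uj: its S-coordinates are the j-th standard unit vector, so P e_j — column j of P — equals [uj]_F.
u1 = 0·c1 - 2c2 + 0·c3, giving column 1 = <0, -2, 0>; repeating for each j gives P = [[0, -2, -1], [-2, 1, 0], [0, -2, 2]].

[[0, -2, -1], [-2, 1, 0], [0, -2, 2]]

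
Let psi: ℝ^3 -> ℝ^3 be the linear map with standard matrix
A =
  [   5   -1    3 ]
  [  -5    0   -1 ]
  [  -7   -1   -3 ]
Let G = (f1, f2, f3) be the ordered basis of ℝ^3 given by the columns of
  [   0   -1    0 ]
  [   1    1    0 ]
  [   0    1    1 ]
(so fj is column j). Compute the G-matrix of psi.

[[-1, 1, 2], [1, 3, -3], [-2, 0, 0]]

With P the matrix whose columns are f1, ..., f3, [psi]_G = P^(-1) A P.
Column by column: psi(f1) = A f1 = <-1, 0, -1>; its G-coordinates <-1, 1, -2> give column 1.
Continuing for each basis vector yields [psi]_G = [[-1, 1, 2], [1, 3, -3], [-2, 0, 0]].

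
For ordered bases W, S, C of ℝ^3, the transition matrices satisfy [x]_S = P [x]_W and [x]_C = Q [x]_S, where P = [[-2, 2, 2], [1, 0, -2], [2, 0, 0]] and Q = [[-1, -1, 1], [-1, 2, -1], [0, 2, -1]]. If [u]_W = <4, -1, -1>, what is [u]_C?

<14, 16, 4>

Composing the changes, [u]_C = Q P [u]_W.
Q P = [[3, -2, 0], [2, -2, -6], [0, 0, -4]]; applying this to <4, -1, -1> gives <14, 16, 4>.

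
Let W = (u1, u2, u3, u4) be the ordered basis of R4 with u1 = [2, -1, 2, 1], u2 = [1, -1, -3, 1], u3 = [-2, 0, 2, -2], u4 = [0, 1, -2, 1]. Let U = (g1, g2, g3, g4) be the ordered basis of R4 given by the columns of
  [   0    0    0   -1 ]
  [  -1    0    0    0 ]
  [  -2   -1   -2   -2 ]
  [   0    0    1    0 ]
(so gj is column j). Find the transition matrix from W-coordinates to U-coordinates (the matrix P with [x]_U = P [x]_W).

Let M have columns uj and N have columns gj. Then for every x, N [x]_U = x = M [x]_W, so P = N^(-1) M.
Since det N = 1, N^(-1) has integer entries; multiplying gives P = [[1, 1, 0, -1], [-2, 1, -2, 2], [1, 1, -2, 1], [-2, -1, 2, 0]].

[[1, 1, 0, -1], [-2, 1, -2, 2], [1, 1, -2, 1], [-2, -1, 2, 0]]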